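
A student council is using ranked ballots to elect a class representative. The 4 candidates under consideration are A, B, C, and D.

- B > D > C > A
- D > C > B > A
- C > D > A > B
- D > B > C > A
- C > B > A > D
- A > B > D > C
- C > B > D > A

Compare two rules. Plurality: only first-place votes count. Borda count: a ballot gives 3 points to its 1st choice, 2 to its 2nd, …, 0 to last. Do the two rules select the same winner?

Yes

Plurality first-place counts: A 1, B 1, C 3, D 2 → C.
Borda totals: A 5, B 12, C 13, D 12 → C.
The two rules agree on C.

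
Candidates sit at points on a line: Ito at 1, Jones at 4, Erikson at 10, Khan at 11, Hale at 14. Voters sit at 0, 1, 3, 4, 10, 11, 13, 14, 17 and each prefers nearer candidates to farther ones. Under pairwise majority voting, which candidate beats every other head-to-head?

Erikson

With single-peaked preferences on a line, the Condorcet winner is the candidate closest to the median voter.
The median voter (position 10) is closest to Erikson at 10.
Check: Erikson vs Jones — voters closer to Erikson: 5 of 9.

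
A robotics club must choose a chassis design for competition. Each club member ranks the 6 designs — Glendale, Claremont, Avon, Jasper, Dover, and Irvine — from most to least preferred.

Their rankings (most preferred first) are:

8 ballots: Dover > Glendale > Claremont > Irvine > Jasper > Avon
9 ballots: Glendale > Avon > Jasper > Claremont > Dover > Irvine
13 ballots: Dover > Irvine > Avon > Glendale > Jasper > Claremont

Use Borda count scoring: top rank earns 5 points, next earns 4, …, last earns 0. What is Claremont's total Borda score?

Borda scores:
  Glendale: 8·4 + 9·5 + 13·2 = 103
  Claremont: 8·3 + 9·2 + 13·0 = 42
  Avon: 8·0 + 9·4 + 13·3 = 75
  Jasper: 8·1 + 9·3 + 13·1 = 48
  Dover: 8·5 + 9·1 + 13·5 = 114
  Irvine: 8·2 + 9·0 + 13·4 = 68

42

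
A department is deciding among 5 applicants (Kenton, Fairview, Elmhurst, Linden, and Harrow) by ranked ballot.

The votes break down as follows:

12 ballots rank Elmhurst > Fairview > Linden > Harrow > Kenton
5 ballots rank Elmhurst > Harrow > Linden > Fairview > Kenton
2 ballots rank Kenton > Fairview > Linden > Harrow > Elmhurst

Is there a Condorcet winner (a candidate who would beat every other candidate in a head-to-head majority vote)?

Head-to-head results (19 voters total):
Kenton vs Fairview: Fairview wins 17–2.
Kenton vs Elmhurst: Elmhurst wins 17–2.
Kenton vs Linden: Linden wins 17–2.
Kenton vs Harrow: Harrow wins 17–2.
Fairview vs Elmhurst: Elmhurst wins 17–2.
Fairview vs Linden: Fairview wins 14–5.
Fairview vs Harrow: Fairview wins 14–5.
Elmhurst vs Linden: Elmhurst wins 17–2.
Elmhurst vs Harrow: Elmhurst wins 17–2.
Linden vs Harrow: Linden wins 14–5.
Elmhurst beats each rival — Kenton (17–2), Fairview (17–2), Linden (17–2), Harrow (17–2) — so Elmhurst is the Condorcet winner.

Yes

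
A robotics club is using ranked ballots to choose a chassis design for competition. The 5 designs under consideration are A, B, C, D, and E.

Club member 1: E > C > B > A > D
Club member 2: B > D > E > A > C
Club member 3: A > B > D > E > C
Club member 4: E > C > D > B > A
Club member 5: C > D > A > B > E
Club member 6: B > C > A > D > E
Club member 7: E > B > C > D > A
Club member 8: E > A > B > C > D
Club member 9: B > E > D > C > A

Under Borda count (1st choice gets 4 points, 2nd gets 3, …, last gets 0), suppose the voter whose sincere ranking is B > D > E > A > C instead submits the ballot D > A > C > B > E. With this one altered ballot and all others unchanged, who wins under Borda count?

B

Borda totals with the altered ballot: A 15, B 21, C 19, D 15, E 20.
The winner is unchanged: still B.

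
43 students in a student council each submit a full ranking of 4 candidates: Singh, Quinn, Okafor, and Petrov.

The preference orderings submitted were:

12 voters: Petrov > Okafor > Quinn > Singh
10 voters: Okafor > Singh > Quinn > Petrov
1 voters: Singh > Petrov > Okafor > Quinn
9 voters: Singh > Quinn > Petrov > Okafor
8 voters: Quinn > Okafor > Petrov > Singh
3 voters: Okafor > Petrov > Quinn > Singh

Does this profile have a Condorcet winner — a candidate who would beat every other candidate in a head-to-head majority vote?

No

Head-to-head results (43 voters total):
Singh vs Quinn: Quinn wins 23–20.
Singh vs Okafor: Okafor wins 33–10.
Singh vs Petrov: Petrov wins 23–20.
Quinn vs Okafor: Okafor wins 26–17.
Quinn vs Petrov: Quinn wins 27–16.
Okafor vs Petrov: Petrov wins 22–21.
No candidate beats all others: Quinn beats Petrov beats Okafor beats Quinn, a majority cycle.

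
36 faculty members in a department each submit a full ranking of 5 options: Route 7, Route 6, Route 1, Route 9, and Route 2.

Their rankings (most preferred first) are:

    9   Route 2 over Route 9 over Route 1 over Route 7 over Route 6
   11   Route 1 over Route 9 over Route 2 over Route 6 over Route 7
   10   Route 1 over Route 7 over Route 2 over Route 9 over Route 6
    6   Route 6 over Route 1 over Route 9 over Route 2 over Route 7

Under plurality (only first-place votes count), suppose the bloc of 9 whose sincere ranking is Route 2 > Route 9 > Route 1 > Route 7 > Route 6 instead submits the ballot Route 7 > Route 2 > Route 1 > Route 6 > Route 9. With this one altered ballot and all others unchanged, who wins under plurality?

First-place totals with the altered ballot: Route 7 9, Route 6 6, Route 1 21, Route 9 0, Route 2 0.
The winner is unchanged: still Route 1.

Route 1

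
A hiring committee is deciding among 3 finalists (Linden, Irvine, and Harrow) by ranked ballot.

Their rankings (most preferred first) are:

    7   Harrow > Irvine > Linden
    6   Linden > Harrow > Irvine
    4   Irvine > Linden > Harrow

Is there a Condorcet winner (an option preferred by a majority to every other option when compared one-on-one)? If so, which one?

None — there is no Condorcet winner

Head-to-head results (17 voters total):
Linden vs Irvine: Irvine wins 11–6.
Linden vs Harrow: Linden wins 10–7.
Irvine vs Harrow: Harrow wins 13–4.
No candidate beats all others: Linden beats Harrow beats Irvine beats Linden, a majority cycle.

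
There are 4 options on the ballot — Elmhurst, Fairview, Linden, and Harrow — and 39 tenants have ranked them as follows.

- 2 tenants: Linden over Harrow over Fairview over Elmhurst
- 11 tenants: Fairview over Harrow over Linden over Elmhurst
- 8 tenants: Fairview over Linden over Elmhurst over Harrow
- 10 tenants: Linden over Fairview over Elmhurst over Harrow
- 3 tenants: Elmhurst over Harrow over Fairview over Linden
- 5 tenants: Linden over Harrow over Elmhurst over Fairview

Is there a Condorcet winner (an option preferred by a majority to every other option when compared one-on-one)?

Head-to-head results (39 voters total):
Elmhurst vs Fairview: Fairview wins 31–8.
Elmhurst vs Linden: Linden wins 36–3.
Elmhurst vs Harrow: Elmhurst wins 21–18.
Fairview vs Linden: Fairview wins 22–17.
Fairview vs Harrow: Fairview wins 29–10.
Linden vs Harrow: Linden wins 25–14.
Fairview beats each rival — Elmhurst (31–8), Linden (22–17), Harrow (29–10) — so Fairview is the Condorcet winner.

Yes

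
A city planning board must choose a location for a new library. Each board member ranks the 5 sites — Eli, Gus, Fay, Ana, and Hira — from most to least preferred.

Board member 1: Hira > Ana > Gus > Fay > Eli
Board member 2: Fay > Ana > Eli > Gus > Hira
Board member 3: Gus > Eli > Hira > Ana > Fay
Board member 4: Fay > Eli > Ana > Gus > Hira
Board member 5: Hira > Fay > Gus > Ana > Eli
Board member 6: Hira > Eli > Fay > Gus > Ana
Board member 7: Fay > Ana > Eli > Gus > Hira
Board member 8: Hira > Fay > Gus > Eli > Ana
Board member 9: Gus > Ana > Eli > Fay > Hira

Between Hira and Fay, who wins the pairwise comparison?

Hira

Ballots ranking Hira above Fay: 5.
Ballots ranking Fay above Hira: 4.
Hira wins the head-to-head, 5–4.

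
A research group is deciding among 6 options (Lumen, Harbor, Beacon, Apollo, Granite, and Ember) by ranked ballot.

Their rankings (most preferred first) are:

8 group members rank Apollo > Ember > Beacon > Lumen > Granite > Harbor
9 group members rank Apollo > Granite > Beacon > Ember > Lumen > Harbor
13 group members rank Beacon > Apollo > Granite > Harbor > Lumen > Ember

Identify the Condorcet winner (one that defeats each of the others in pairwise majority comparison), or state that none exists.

Head-to-head results (30 voters total):
Lumen vs Harbor: Lumen wins 17–13.
Lumen vs Beacon: Beacon wins 30–0.
Lumen vs Apollo: Apollo wins 30–0.
Lumen vs Granite: Granite wins 22–8.
Lumen vs Ember: Ember wins 17–13.
Harbor vs Beacon: Beacon wins 30–0.
Harbor vs Apollo: Apollo wins 30–0.
Harbor vs Granite: Granite wins 30–0.
Harbor vs Ember: Ember wins 17–13.
Beacon vs Apollo: Apollo wins 17–13.
Beacon vs Granite: Beacon wins 21–9.
Beacon vs Ember: Beacon wins 22–8.
Apollo vs Granite: Apollo wins 30–0.
Apollo vs Ember: Apollo wins 30–0.
Granite vs Ember: Granite wins 22–8.
Apollo beats each rival — Lumen (30–0), Harbor (30–0), Beacon (17–13), Granite (30–0), Ember (30–0) — so Apollo is the Condorcet winner.

Apollo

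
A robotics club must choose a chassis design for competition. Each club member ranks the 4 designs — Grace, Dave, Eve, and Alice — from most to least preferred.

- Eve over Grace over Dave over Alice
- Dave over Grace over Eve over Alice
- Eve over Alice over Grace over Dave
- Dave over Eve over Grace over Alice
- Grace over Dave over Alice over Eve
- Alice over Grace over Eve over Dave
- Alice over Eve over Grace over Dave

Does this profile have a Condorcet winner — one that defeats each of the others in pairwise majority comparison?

Head-to-head results (7 voters total):
Grace vs Dave: Grace wins 5–2.
Grace vs Eve: Eve wins 4–3.
Grace vs Alice: Grace wins 4–3.
Dave vs Eve: Eve wins 4–3.
Dave vs Alice: Dave wins 4–3.
Eve vs Alice: Eve wins 4–3.
Eve beats each rival — Grace (4–3), Dave (4–3), Alice (4–3) — so Eve is the Condorcet winner.

Yes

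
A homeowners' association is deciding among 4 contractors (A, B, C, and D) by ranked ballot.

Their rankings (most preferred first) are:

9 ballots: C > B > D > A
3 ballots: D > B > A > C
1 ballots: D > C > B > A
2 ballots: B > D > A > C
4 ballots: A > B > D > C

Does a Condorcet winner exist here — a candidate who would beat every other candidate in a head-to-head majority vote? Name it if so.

Head-to-head results (19 voters total):
A vs B: B wins 15–4.
A vs C: C wins 10–9.
A vs D: D wins 15–4.
B vs C: C wins 10–9.
B vs D: B wins 15–4.
C vs D: D wins 10–9.
No candidate beats all others: B beats D beats C beats B, a majority cycle.

No Condorcet winner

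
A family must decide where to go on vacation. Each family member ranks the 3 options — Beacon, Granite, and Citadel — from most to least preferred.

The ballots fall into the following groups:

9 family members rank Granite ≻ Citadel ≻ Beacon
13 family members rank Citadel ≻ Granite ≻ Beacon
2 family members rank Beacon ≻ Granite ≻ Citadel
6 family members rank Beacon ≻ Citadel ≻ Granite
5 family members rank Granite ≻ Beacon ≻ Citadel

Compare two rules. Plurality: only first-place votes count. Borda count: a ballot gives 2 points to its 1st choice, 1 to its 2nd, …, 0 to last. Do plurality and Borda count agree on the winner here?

Yes

Plurality first-place counts: Beacon 8, Granite 14, Citadel 13 → Granite.
Borda totals: Beacon 21, Granite 43, Citadel 41 → Granite.
The two rules agree on Granite.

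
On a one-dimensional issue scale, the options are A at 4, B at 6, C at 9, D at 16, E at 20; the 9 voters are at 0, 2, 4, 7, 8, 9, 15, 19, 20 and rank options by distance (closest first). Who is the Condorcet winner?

C

With single-peaked preferences on a line, the Condorcet winner is the candidate closest to the median voter.
The median voter (position 8) is closest to C at 9.
Check: C vs E — voters closer to C: 6 of 9.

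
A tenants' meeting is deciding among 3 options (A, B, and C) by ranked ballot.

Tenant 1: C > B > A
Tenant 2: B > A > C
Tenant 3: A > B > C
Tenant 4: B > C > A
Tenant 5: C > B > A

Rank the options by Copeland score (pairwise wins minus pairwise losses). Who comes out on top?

B

Pairwise results:
  A vs B: B wins 4–1.
  A vs C: C wins 3–2.
  B vs C: B wins 3–2.
Copeland scores (wins − losses):
  A: 0 − 2 = -2
  B: 2 − 0 = 2
  C: 1 − 1 = 0
B has the best Copeland score.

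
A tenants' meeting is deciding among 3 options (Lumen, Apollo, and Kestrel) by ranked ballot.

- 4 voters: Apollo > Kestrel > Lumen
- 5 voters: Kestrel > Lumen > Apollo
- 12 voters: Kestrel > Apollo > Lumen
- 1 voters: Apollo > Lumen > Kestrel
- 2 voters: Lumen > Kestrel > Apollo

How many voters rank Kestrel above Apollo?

Ballots ranking Kestrel above Apollo: 5+12+2 = 19.
Ballots ranking Apollo above Kestrel: 4+1 = 5.
So 19 of 24 voters prefer Kestrel to Apollo.

19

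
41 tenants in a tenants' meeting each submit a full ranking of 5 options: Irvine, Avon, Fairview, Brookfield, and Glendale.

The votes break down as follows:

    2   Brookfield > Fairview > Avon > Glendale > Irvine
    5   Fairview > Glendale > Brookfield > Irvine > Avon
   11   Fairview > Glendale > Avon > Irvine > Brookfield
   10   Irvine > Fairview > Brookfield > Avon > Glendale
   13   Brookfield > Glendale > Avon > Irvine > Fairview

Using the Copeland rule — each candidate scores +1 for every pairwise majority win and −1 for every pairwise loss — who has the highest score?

Pairwise results:
  Irvine vs Avon: Avon wins 26–15.
  Irvine vs Fairview: Irvine wins 23–18.
  Irvine vs Brookfield: Irvine wins 21–20.
  Irvine vs Glendale: Glendale wins 31–10.
  Avon vs Fairview: Fairview wins 28–13.
  Avon vs Brookfield: Brookfield wins 30–11.
  Avon vs Glendale: Glendale wins 29–12.
  Fairview vs Brookfield: Fairview wins 26–15.
  Fairview vs Glendale: Fairview wins 28–13.
  Brookfield vs Glendale: Brookfield wins 25–16.
Copeland scores (wins − losses):
  Irvine: 2 − 2 = 0
  Avon: 1 − 3 = -2
  Fairview: 3 − 1 = 2
  Brookfield: 2 − 2 = 0
  Glendale: 2 − 2 = 0
Fairview has the best Copeland score.

Fairview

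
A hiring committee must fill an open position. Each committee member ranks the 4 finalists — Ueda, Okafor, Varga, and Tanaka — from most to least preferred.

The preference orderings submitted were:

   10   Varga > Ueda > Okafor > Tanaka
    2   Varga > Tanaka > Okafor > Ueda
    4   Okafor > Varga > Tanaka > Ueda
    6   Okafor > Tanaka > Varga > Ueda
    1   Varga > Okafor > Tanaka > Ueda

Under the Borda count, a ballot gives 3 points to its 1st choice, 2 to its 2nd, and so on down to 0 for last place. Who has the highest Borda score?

Borda scores:
  Ueda: 10·2 + 2·0 + 4·0 + 6·0 + 0 = 20
  Okafor: 10·1 + 2·1 + 4·3 + 6·3 + 2 = 44
  Varga: 10·3 + 2·3 + 4·2 + 6·1 + 3 = 53
  Tanaka: 10·0 + 2·2 + 4·1 + 6·2 + 1 = 21
Varga has the highest total.

Varga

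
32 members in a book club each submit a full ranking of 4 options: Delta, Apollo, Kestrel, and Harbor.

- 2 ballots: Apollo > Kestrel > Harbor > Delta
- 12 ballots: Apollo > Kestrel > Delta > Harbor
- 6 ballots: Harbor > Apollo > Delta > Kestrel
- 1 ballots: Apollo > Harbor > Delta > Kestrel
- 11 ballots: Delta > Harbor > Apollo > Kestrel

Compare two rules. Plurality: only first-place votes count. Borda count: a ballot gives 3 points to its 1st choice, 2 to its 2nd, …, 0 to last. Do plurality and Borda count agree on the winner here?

Plurality first-place counts: Delta 11, Apollo 15, Kestrel 0, Harbor 6 → Apollo.
Borda totals: Delta 52, Apollo 68, Kestrel 28, Harbor 44 → Apollo.
The two rules agree on Apollo.

Yes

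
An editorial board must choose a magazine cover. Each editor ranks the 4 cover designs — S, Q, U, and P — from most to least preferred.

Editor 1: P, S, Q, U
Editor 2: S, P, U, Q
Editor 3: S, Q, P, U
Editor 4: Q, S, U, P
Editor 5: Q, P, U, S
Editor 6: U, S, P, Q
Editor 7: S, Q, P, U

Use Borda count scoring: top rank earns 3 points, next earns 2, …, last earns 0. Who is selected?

Borda scores:
  S: 2 + 3 + 3 + 2 + 0 + 2 + 3 = 15
  Q: 1 + 0 + 2 + 3 + 3 + 0 + 2 = 11
  U: 0 + 1 + 0 + 1 + 1 + 3 + 0 = 6
  P: 3 + 2 + 1 + 0 + 2 + 1 + 1 = 10
S has the highest total.

S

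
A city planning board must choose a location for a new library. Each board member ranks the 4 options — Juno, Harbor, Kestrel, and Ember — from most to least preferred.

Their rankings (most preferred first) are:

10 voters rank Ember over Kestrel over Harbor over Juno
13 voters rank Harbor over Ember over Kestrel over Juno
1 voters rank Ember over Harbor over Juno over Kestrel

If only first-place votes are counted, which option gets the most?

Harbor

First-place vote totals:
  Juno: 0
  Harbor: 13
  Kestrel: 0
  Ember: 11
Harbor has the most first-place votes.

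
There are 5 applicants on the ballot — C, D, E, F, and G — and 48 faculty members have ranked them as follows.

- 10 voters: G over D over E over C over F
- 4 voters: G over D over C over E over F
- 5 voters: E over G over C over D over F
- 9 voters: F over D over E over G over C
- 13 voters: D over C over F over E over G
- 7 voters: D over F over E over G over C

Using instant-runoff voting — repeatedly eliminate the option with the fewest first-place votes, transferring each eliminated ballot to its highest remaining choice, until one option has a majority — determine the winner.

D

Round 1: D 20, G 14, F 9, E 5, C 0. C has the fewest and is eliminated.
Round 2: D 20, G 14, F 9, E 5. E has the fewest and is eliminated.
Round 3: D 20, G 19, F 9. F has the fewest and is eliminated.
Round 4: D 29, G 19. D has a majority.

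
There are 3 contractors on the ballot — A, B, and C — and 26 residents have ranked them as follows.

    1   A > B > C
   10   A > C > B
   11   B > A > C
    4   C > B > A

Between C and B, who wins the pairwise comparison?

Ballots ranking C above B: 10+4 = 14.
Ballots ranking B above C: 1+11 = 12.
C wins the head-to-head, 14–12.

C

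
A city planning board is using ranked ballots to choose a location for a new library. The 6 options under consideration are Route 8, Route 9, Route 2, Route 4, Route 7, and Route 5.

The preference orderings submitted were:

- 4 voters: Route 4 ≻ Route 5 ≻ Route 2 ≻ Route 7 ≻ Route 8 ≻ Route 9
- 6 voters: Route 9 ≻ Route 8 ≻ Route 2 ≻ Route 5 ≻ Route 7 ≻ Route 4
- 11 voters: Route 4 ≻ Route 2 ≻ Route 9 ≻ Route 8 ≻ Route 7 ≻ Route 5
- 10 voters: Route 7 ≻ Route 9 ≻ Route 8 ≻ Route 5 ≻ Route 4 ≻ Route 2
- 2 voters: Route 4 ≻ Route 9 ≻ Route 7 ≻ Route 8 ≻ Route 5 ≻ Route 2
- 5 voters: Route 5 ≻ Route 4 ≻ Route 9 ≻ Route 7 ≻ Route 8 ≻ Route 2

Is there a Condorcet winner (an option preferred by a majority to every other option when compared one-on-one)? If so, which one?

There is no Condorcet winner

Head-to-head results (38 voters total):
Route 8 vs Route 9: Route 9 wins 34–4.
Route 8 vs Route 2: Route 8 wins 23–15.
Route 8 vs Route 4: Route 4 wins 22–16.
Route 8 vs Route 7: Route 7 wins 21–17.
Route 8 vs Route 5: Route 8 wins 29–9.
Route 9 vs Route 2: Route 9 wins 23–15.
Route 9 vs Route 4: Route 4 wins 22–16.
Route 9 vs Route 7: Route 9 wins 24–14.
Route 9 vs Route 5: Route 9 wins 29–9.
Route 2 vs Route 4: Route 4 wins 32–6.
Route 2 vs Route 7: Route 2 wins 21–17.
Route 2 vs Route 5: Route 5 wins 21–17.
Route 4 vs Route 7: Route 4 wins 22–16.
Route 4 vs Route 5: Route 5 wins 21–17.
Route 7 vs Route 5: Route 7 wins 23–15.
No candidate beats all others: Route 8 beats Route 2 beats Route 7 beats Route 8, a majority cycle.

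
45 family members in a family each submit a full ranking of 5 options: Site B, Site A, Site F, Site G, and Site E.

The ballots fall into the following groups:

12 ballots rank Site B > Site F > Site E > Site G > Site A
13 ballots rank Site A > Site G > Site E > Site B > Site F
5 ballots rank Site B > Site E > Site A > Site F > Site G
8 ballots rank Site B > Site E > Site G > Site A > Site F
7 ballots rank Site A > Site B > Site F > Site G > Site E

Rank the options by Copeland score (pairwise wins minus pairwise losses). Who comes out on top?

Pairwise results:
  Site B vs Site A: Site B wins 25–20.
  Site B vs Site F: Site B wins 45–0.
  Site B vs Site G: Site B wins 32–13.
  Site B vs Site E: Site B wins 32–13.
  Site A vs Site F: Site A wins 33–12.
  Site A vs Site G: Site A wins 25–20.
  Site A vs Site E: Site E wins 25–20.
  Site F vs Site G: Site F wins 24–21.
  Site F vs Site E: Site E wins 26–19.
  Site G vs Site E: Site E wins 25–20.
Copeland scores (wins − losses):
  Site B: 4 − 0 = 4
  Site A: 2 − 2 = 0
  Site F: 1 − 3 = -2
  Site G: 0 − 4 = -4
  Site E: 3 − 1 = 2
Site B has the best Copeland score.

Site B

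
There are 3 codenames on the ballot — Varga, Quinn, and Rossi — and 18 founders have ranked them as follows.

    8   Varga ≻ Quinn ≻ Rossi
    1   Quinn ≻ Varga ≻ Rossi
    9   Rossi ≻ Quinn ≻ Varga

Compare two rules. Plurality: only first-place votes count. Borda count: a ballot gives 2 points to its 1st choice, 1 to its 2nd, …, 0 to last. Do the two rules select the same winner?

No

Plurality first-place counts: Varga 8, Quinn 1, Rossi 9 → Rossi.
Borda totals: Varga 17, Quinn 19, Rossi 18 → Quinn.
The two rules disagree: plurality picks Rossi, Borda picks Quinn.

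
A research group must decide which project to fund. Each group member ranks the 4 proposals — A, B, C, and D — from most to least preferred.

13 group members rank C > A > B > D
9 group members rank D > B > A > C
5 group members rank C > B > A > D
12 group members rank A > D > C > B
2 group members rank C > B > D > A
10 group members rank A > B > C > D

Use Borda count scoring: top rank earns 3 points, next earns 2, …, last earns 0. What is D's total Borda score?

53

Borda scores:
  A: 13·2 + 9·1 + 5·1 + 12·3 + 2·0 + 10·3 = 106
  B: 13·1 + 9·2 + 5·2 + 12·0 + 2·2 + 10·2 = 65
  C: 13·3 + 9·0 + 5·3 + 12·1 + 2·3 + 10·1 = 82
  D: 13·0 + 9·3 + 5·0 + 12·2 + 2·1 + 10·0 = 53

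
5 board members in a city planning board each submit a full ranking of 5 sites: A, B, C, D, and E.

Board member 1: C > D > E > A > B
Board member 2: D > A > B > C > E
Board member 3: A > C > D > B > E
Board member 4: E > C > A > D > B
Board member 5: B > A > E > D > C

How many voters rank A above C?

Ballots ranking A above C: 3.
Ballots ranking C above A: 2.
So 3 of 5 voters prefer A to C.

3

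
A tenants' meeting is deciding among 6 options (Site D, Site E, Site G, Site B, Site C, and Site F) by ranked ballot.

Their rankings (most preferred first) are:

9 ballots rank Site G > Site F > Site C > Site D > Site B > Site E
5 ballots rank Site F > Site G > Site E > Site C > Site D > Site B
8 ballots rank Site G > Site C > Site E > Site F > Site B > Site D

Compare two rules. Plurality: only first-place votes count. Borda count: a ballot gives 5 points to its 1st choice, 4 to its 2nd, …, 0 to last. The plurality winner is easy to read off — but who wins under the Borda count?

Plurality first-place counts: Site D 0, Site E 0, Site G 17, Site B 0, Site C 0, Site F 5 → Site G.
Borda totals: Site D 23, Site E 39, Site G 105, Site B 17, Site C 69, Site F 77 → Site G.

Site G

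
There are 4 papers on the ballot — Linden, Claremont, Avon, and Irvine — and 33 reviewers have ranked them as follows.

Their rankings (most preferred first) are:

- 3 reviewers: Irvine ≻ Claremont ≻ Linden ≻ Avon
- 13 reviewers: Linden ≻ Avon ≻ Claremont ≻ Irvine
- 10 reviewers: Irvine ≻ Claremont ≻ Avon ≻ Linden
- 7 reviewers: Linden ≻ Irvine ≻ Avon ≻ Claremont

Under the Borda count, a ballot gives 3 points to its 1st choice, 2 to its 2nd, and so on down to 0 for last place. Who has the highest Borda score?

Borda scores:
  Linden: 3·1 + 13·3 + 10·0 + 7·3 = 63
  Claremont: 3·2 + 13·1 + 10·2 + 7·0 = 39
  Avon: 3·0 + 13·2 + 10·1 + 7·1 = 43
  Irvine: 3·3 + 13·0 + 10·3 + 7·2 = 53
Linden has the highest total.

Linden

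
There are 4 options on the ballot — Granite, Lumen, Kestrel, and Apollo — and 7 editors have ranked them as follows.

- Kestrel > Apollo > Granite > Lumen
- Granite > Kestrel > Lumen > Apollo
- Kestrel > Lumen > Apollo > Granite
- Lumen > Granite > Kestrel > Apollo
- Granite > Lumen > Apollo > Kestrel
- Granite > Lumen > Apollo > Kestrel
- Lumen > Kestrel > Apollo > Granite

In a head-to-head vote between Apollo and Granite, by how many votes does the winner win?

Ballots ranking Apollo above Granite: 3.
Ballots ranking Granite above Apollo: 4.
Granite wins 4–3, a margin of 1.

1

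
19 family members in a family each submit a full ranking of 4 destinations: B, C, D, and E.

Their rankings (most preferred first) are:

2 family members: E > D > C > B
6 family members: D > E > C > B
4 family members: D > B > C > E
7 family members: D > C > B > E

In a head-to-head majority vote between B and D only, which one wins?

Ballots ranking B above D: 0.
Ballots ranking D above B: 2+6+4+7 = 19.
D wins the head-to-head, 19–0.

D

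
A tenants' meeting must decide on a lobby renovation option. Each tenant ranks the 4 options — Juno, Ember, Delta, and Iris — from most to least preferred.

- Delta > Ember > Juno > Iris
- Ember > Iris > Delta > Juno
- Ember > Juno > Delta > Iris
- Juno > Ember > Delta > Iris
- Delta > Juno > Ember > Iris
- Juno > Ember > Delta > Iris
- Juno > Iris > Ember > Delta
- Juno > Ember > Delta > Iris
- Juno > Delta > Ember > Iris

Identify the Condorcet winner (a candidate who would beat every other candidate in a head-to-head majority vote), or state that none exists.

Juno

Head-to-head results (9 voters total):
Juno vs Ember: Juno wins 6–3.
Juno vs Delta: Juno wins 6–3.
Juno vs Iris: Juno wins 8–1.
Ember vs Delta: Ember wins 6–3.
Ember vs Iris: Ember wins 8–1.
Delta vs Iris: Delta wins 7–2.
Juno beats each rival — Ember (6–3), Delta (6–3), Iris (8–1) — so Juno is the Condorcet winner.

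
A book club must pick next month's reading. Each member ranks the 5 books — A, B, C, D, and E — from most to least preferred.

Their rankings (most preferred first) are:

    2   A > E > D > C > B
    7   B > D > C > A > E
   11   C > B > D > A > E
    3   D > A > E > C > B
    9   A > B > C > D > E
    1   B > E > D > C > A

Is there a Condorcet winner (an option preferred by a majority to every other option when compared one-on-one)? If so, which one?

Head-to-head results (33 voters total):
A vs B: B wins 19–14.
A vs C: C wins 19–14.
A vs D: D wins 22–11.
A vs E: A wins 32–1.
B vs C: B wins 17–16.
B vs D: B wins 28–5.
B vs E: B wins 28–5.
C vs D: C wins 20–13.
C vs E: C wins 27–6.
D vs E: D wins 30–3.
B beats each rival — A (19–14), C (17–16), D (28–5), E (28–5) — so B is the Condorcet winner.

B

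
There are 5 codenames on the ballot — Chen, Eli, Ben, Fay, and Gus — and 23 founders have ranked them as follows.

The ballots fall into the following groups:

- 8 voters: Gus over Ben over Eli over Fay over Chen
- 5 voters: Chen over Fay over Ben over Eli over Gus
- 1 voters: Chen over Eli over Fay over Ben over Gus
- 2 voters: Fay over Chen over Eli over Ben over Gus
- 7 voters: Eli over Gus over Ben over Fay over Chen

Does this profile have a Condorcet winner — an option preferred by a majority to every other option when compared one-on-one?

No

Head-to-head results (23 voters total):
Chen vs Eli: Eli wins 15–8.
Chen vs Ben: Ben wins 15–8.
Chen vs Fay: Fay wins 17–6.
Chen vs Gus: Gus wins 15–8.
Eli vs Ben: Ben wins 13–10.
Eli vs Fay: Eli wins 16–7.
Eli vs Gus: Eli wins 15–8.
Ben vs Fay: Ben wins 15–8.
Ben vs Gus: Gus wins 15–8.
Fay vs Gus: Gus wins 15–8.
No candidate beats all others: Eli beats Gus beats Ben beats Eli, a majority cycle.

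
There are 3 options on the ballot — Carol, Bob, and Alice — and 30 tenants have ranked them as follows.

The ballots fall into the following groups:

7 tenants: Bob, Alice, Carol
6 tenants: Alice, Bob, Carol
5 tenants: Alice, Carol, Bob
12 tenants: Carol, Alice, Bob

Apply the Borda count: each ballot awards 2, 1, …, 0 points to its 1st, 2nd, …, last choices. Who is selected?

Borda scores:
  Carol: 7·0 + 6·0 + 5·1 + 12·2 = 29
  Bob: 7·2 + 6·1 + 5·0 + 12·0 = 20
  Alice: 7·1 + 6·2 + 5·2 + 12·1 = 41
Alice has the highest total.

Alice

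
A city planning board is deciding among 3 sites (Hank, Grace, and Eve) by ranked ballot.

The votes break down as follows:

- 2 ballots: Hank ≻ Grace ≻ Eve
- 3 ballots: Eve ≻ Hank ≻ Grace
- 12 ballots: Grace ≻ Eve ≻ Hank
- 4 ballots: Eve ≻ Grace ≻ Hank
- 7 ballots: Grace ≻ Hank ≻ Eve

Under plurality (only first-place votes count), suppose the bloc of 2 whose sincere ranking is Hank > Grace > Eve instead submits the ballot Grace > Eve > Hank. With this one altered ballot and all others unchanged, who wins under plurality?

Grace

First-place totals with the altered ballot: Hank 0, Grace 21, Eve 7.
The winner is unchanged: still Grace.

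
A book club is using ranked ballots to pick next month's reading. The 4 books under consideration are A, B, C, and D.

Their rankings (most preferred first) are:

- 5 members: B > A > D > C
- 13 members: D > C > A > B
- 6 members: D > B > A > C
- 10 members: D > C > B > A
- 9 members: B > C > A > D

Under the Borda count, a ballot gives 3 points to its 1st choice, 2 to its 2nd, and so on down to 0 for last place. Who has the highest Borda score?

Borda scores:
  A: 5·2 + 13·1 + 6·1 + 10·0 + 9·1 = 38
  B: 5·3 + 13·0 + 6·2 + 10·1 + 9·3 = 64
  C: 5·0 + 13·2 + 6·0 + 10·2 + 9·2 = 64
  D: 5·1 + 13·3 + 6·3 + 10·3 + 9·0 = 92
D has the highest total.

D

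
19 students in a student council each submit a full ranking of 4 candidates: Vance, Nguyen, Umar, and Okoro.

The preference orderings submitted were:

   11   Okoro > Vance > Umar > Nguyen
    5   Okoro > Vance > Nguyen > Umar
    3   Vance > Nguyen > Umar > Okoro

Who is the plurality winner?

Okoro

First-place vote totals:
  Vance: 3
  Nguyen: 0
  Umar: 0
  Okoro: 16
Okoro has the most first-place votes.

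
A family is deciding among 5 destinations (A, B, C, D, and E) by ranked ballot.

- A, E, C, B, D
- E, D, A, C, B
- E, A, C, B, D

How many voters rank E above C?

Ballots ranking E above C: 3.
Ballots ranking C above E: 0.
So 3 of 3 voters prefer E to C.

3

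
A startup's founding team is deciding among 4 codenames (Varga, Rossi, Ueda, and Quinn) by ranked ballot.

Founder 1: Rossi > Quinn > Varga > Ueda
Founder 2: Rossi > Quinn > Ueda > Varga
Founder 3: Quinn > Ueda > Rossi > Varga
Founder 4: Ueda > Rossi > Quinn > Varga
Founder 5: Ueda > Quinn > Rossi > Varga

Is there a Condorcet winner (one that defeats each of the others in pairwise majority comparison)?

No

Head-to-head results (5 voters total):
Varga vs Rossi: Rossi wins 5–0.
Varga vs Ueda: Ueda wins 4–1.
Varga vs Quinn: Quinn wins 5–0.
Rossi vs Ueda: Ueda wins 3–2.
Rossi vs Quinn: Rossi wins 3–2.
Ueda vs Quinn: Quinn wins 3–2.
No candidate beats all others: Rossi beats Quinn beats Ueda beats Rossi, a majority cycle.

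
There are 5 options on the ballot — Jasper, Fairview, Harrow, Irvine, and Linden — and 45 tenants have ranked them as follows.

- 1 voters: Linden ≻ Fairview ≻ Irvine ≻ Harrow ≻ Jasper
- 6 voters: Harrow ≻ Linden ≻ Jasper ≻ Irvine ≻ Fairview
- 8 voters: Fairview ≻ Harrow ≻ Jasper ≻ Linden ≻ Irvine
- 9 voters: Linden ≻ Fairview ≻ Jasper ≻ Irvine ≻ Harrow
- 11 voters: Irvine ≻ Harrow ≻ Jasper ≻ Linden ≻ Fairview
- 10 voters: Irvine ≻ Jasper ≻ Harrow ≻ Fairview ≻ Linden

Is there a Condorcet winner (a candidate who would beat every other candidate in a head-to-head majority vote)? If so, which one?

Head-to-head results (45 voters total):
Jasper vs Fairview: Jasper wins 27–18.
Jasper vs Harrow: Harrow wins 26–19.
Jasper vs Irvine: Jasper wins 23–22.
Jasper vs Linden: Jasper wins 29–16.
Fairview vs Harrow: Harrow wins 27–18.
Fairview vs Irvine: Irvine wins 27–18.
Fairview vs Linden: Linden wins 27–18.
Harrow vs Irvine: Irvine wins 31–14.
Harrow vs Linden: Harrow wins 35–10.
Irvine vs Linden: Linden wins 24–21.
No candidate beats all others: Jasper beats Irvine beats Harrow beats Jasper, a majority cycle.

There is no Condorcet winner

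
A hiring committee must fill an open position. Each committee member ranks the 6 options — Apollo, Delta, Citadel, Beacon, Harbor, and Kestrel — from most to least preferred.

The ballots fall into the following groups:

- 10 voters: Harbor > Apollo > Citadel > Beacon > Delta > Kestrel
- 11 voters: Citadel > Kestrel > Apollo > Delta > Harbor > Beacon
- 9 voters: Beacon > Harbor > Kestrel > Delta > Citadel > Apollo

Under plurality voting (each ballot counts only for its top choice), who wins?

Citadel

First-place vote totals:
  Apollo: 0
  Delta: 0
  Citadel: 11
  Beacon: 9
  Harbor: 10
  Kestrel: 0
Citadel has the most first-place votes.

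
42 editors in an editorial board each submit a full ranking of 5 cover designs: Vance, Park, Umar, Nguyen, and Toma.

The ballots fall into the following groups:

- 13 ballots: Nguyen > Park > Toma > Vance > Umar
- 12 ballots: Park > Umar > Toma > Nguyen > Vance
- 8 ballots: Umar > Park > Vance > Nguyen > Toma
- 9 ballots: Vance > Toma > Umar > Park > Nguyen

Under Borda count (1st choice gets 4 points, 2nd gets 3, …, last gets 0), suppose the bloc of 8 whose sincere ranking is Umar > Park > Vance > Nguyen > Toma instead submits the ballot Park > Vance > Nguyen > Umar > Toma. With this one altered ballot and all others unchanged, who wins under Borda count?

Borda totals with the altered ballot: Vance 73, Park 128, Umar 62, Nguyen 80, Toma 77.
The winner is unchanged: still Park.

Park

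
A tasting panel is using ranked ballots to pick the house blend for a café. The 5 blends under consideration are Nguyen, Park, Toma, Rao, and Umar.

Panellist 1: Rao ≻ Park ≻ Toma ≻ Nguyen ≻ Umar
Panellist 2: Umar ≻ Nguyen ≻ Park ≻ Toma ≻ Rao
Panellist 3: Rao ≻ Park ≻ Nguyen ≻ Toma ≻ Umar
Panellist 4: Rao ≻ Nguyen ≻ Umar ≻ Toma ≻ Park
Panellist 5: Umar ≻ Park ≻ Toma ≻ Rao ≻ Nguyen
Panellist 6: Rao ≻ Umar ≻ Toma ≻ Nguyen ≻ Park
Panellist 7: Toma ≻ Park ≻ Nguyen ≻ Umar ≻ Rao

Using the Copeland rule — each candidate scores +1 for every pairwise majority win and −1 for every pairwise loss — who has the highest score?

Pairwise results:
  Nguyen vs Park: Park wins 4–3.
  Nguyen vs Toma: Toma wins 4–3.
  Nguyen vs Rao: Rao wins 5–2.
  Nguyen vs Umar: Nguyen wins 4–3.
  Park vs Toma: Park wins 4–3.
  Park vs Rao: Rao wins 4–3.
  Park vs Umar: Umar wins 4–3.
  Toma vs Rao: Rao wins 4–3.
  Toma vs Umar: Umar wins 4–3.
  Rao vs Umar: Rao wins 4–3.
Copeland scores (wins − losses):
  Nguyen: 1 − 3 = -2
  Park: 2 − 2 = 0
  Toma: 1 − 3 = -2
  Rao: 4 − 0 = 4
  Umar: 2 − 2 = 0
Rao has the best Copeland score.

Rao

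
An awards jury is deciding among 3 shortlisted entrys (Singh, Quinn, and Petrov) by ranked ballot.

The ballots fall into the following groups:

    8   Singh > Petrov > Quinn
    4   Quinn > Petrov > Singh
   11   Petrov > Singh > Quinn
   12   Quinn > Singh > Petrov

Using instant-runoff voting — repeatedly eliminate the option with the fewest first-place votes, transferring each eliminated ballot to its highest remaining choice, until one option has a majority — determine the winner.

Petrov

Round 1: Quinn 16, Petrov 11, Singh 8. Singh has the fewest and is eliminated.
Round 2: Petrov 19, Quinn 16. Petrov has a majority.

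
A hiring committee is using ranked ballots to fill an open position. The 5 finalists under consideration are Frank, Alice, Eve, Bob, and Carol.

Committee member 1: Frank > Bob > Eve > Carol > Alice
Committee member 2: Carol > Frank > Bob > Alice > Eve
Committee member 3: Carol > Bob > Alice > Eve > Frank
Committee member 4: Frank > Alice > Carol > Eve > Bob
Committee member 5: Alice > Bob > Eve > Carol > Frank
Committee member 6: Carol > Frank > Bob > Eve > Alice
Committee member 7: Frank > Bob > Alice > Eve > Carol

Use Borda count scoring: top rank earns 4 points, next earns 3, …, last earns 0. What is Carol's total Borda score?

16

Borda scores:
  Frank: 4 + 3 + 0 + 4 + 0 + 3 + 4 = 18
  Alice: 0 + 1 + 2 + 3 + 4 + 0 + 2 = 12
  Eve: 2 + 0 + 1 + 1 + 2 + 1 + 1 = 8
  Bob: 3 + 2 + 3 + 0 + 3 + 2 + 3 = 16
  Carol: 1 + 4 + 4 + 2 + 1 + 4 + 0 = 16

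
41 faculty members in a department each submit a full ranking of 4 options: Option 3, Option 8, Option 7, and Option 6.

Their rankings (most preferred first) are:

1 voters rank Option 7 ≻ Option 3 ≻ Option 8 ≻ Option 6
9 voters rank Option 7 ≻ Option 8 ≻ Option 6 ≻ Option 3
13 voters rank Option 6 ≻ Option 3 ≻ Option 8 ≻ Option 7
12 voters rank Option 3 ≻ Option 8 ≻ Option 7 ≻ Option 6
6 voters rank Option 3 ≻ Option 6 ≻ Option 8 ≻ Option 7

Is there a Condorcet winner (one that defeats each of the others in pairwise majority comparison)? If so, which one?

There is no Condorcet winner

Head-to-head results (41 voters total):
Option 3 vs Option 8: Option 3 wins 32–9.
Option 3 vs Option 7: Option 3 wins 31–10.
Option 3 vs Option 6: Option 6 wins 22–19.
Option 8 vs Option 7: Option 8 wins 31–10.
Option 8 vs Option 6: Option 8 wins 22–19.
Option 7 vs Option 6: Option 7 wins 22–19.
No candidate beats all others: Option 3 beats Option 8 beats Option 6 beats Option 3, a majority cycle.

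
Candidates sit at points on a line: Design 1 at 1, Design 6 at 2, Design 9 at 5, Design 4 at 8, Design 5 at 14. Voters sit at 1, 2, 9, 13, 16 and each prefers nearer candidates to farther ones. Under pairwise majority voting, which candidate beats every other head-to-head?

With single-peaked preferences on a line, the Condorcet winner is the candidate closest to the median voter.
The median voter (position 9) is closest to Design 4 at 8.
Check: Design 4 vs Design 6 — voters closer to Design 4: 3 of 5.

Design 4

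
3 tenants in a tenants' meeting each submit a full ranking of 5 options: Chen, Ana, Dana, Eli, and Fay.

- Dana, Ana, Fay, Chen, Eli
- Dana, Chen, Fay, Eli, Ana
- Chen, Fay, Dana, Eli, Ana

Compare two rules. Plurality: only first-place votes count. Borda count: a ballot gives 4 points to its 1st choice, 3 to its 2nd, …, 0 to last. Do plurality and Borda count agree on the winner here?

Plurality first-place counts: Chen 1, Ana 0, Dana 2, Eli 0, Fay 0 → Dana.
Borda totals: Chen 8, Ana 3, Dana 10, Eli 2, Fay 7 → Dana.
The two rules agree on Dana.

Yes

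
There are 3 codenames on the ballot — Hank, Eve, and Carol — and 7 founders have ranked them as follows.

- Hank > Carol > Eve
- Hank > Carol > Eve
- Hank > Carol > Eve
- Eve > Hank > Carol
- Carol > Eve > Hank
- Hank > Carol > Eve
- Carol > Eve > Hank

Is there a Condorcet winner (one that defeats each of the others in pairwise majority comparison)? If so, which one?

Head-to-head results (7 voters total):
Hank vs Eve: Hank wins 4–3.
Hank vs Carol: Hank wins 5–2.
Eve vs Carol: Carol wins 6–1.
Hank beats each rival — Eve (4–3), Carol (5–2) — so Hank is the Condorcet winner.

Hank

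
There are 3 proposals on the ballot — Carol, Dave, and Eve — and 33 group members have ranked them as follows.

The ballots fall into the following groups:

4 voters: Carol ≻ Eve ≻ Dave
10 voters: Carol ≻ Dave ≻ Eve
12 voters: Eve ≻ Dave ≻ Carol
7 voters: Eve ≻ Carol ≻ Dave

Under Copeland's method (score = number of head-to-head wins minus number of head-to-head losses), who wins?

Eve

Pairwise results:
  Carol vs Dave: Carol wins 21–12.
  Carol vs Eve: Eve wins 19–14.
  Dave vs Eve: Eve wins 23–10.
Copeland scores (wins − losses):
  Carol: 1 − 1 = 0
  Dave: 0 − 2 = -2
  Eve: 2 − 0 = 2
Eve has the best Copeland score.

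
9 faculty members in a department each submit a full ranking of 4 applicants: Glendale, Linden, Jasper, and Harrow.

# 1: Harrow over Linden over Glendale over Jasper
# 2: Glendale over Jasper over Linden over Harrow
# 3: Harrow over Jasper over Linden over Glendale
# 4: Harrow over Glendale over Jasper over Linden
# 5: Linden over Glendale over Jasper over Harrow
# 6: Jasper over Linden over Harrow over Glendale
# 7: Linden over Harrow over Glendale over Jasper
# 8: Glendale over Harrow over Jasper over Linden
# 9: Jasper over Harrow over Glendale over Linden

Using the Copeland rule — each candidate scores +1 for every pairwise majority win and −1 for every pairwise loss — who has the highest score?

Pairwise results:
  Glendale vs Linden: Linden wins 5–4.
  Glendale vs Jasper: Glendale wins 6–3.
  Glendale vs Harrow: Harrow wins 6–3.
  Linden vs Jasper: Jasper wins 6–3.
  Linden vs Harrow: Harrow wins 5–4.
  Jasper vs Harrow: Harrow wins 5–4.
Copeland scores (wins − losses):
  Glendale: 1 − 2 = -1
  Linden: 1 − 2 = -1
  Jasper: 1 − 2 = -1
  Harrow: 3 − 0 = 3
Harrow has the best Copeland score.

Harrow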